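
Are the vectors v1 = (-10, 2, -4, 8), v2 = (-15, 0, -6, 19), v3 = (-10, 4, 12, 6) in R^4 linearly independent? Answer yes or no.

yes

Form the matrix with these vectors as rows and row reduce.
R2 ← R2 − (3/2)·R1: [0, -3, 0, 7]
R3 ← R3 − R1: [0, 2, 16, -2]
R3 ← R3 + (2/3)·R2: [0, 0, 16, 8/3]
3 nonzero rows, so the 3 vectors span a space of dimension 3.
Since 3 = 3, the vectors are linearly independent.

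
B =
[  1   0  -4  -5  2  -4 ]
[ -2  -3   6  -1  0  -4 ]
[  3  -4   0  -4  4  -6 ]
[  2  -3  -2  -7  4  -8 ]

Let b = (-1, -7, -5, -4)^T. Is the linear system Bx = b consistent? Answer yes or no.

Row reduce the augmented matrix [B | b].
R2 ← R2 + (2)·R1: [0, -3, -2, -11, 4, -12, -9]
R3 ← R3 − (3)·R1: [0, -4, 12, 11, -2, 6, -2]
R4 ← R4 − (2)·R1: [0, -3, 6, 3, 0, 0, -2]
R3 ← R3 − (4/3)·R2: [0, 0, 44/3, 77/3, -22/3, 22, 10]
R4 ← R4 − R2: [0, 0, 8, 14, -4, 12, 7]
R4 ← R4 − (6/11)·R3: [0, 0, 0, 0, 0, 0, 17/11]
The echelon form has 4 nonzero rows; the last pivot sits in the augmented column, so rank(B) = 3 but rank([B|b]) = 4.
Since the ranks differ, the system is inconsistent.

no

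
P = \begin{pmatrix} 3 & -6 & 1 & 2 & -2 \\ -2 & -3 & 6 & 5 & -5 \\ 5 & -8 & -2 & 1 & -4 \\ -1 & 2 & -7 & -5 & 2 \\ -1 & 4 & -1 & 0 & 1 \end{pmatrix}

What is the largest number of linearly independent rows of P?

Row reduce to echelon form.
R2 ← R2 + (2/3)·R1: [0, -7, 20/3, 19/3, -19/3]
R3 ← R3 − (5/3)·R1: [0, 2, -11/3, -7/3, -2/3]
R4 ← R4 + (1/3)·R1: [0, 0, -20/3, -13/3, 4/3]
R5 ← R5 + (1/3)·R1: [0, 2, -2/3, 2/3, 1/3]
R3 ← R3 + (2/7)·R2: [0, 0, -37/21, -11/21, -52/21]
R5 ← R5 + (2/7)·R2: [0, 0, 26/21, 52/21, -31/21]
R4 ← R4 − (140/37)·R3: [0, 0, 0, -87/37, 396/37]
R5 ← R5 + (26/37)·R3: [0, 0, 0, 78/37, -119/37]
R5 ← R5 + (26/29)·R4: [0, 0, 0, 0, 185/29]
Echelon form has 5 nonzero rows, so rank(P) = 5.
The rank gives the maximum number of linearly independent rows: 5.

5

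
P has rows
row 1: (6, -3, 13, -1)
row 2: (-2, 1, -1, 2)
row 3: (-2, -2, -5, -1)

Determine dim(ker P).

Row reduce to echelon form.
R2 ← R2 + (1/3)·R1: [0, 0, 10/3, 5/3]
R3 ← R3 + (1/3)·R1: [0, -3, -2/3, -4/3]
Swap R2 ↔ R3
3 nonzero rows, so rank(P) = 3.
P has 4 columns; by rank–nullity, nullity = 4 − 3 = 1.

1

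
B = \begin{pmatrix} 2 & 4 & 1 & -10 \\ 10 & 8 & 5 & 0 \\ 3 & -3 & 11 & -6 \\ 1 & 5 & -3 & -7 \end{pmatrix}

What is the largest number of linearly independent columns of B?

Row reduce to echelon form.
R2 ← R2 − (5)·R1: [0, -12, 0, 50]
R3 ← R3 − (3/2)·R1: [0, -9, 19/2, 9]
R4 ← R4 − (1/2)·R1: [0, 3, -7/2, -2]
R3 ← R3 − (3/4)·R2: [0, 0, 19/2, -57/2]
R4 ← R4 + (1/4)·R2: [0, 0, -7/2, 21/2]
R4 ← R4 + (7/19)·R3: [0, 0, 0, 0]
Echelon form has 3 nonzero rows, so rank(B) = 3.
The rank gives the maximum number of linearly independent columns: 3.

3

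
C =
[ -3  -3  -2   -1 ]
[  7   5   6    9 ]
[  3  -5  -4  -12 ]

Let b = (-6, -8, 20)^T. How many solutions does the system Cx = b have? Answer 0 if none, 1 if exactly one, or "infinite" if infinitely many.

infinite

Row reduce the augmented matrix [C | b].
R2 ← R2 + (7/3)·R1: [0, -2, 4/3, 20/3, -22]
R3 ← R3 + R1: [0, -8, -6, -13, 14]
R3 ← R3 − (4)·R2: [0, 0, -34/3, -119/3, 102]
The echelon form has 3 nonzero rows, and every pivot lies in the first 4 columns, so rank(C) = rank([C|b]) = 3.
The system is consistent.
rank = 3 < 4 unknowns, so there are infinitely many solutions.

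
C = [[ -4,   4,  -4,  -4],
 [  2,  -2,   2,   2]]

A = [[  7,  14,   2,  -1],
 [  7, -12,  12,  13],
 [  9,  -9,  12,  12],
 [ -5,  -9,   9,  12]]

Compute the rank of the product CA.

1

First compute CA:
[[-16, -32, -44, -40],
 [  8,  16,  22,  20]]
Now row reduce the product.
R2 ← R2 + (1/2)·R1: [0, 0, 0, 0]
1 nonzero row, so rank(CA) = 1.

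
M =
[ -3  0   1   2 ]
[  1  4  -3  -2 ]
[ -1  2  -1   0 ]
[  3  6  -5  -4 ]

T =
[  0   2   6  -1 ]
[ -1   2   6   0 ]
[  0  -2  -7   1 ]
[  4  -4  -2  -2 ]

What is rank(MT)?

First compute MT:
[[  8, -16, -29,   0],
 [-12,  24,  55,   0],
 [ -2,   4,  13,   0],
 [-22,  44,  97,   0]]
Now row reduce the product.
R2 ← R2 + (3/2)·R1: [0, 0, 23/2, 0]
R3 ← R3 + (1/4)·R1: [0, 0, 23/4, 0]
R4 ← R4 + (11/4)·R1: [0, 0, 69/4, 0]
R3 ← R3 − (1/2)·R2: [0, 0, 0, 0]
R4 ← R4 − (3/2)·R2: [0, 0, 0, 0]
2 nonzero rows, so rank(MT) = 2.

2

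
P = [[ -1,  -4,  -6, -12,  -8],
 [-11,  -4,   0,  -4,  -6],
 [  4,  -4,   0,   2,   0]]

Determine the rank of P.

3

Row reduce to echelon form.
R2 ← R2 − (11)·R1: [0, 40, 66, 128, 82]
R3 ← R3 + (4)·R1: [0, -20, -24, -46, -32]
R3 ← R3 + (1/2)·R2: [0, 0, 9, 18, 9]
Echelon form has 3 nonzero rows, so rank(P) = 3.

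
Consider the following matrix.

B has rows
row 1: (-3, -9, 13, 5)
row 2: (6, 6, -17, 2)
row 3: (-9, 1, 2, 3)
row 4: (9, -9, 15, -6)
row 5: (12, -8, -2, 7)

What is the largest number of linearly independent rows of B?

3

Row reduce to echelon form.
R2 ← R2 + (2)·R1: [0, -12, 9, 12]
R3 ← R3 − (3)·R1: [0, 28, -37, -12]
R4 ← R4 + (3)·R1: [0, -36, 54, 9]
R5 ← R5 + (4)·R1: [0, -44, 50, 27]
R3 ← R3 + (7/3)·R2: [0, 0, -16, 16]
R4 ← R4 − (3)·R2: [0, 0, 27, -27]
R5 ← R5 − (11/3)·R2: [0, 0, 17, -17]
R4 ← R4 + (27/16)·R3: [0, 0, 0, 0]
R5 ← R5 + (17/16)·R3: [0, 0, 0, 0]
Echelon form has 3 nonzero rows, so rank(B) = 3.
The rank gives the maximum number of linearly independent rows: 3.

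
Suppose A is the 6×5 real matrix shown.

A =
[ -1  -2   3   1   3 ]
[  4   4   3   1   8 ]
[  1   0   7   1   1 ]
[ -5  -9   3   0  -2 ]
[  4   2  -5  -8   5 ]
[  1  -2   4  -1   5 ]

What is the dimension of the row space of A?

5

Row reduce to echelon form.
R2 ← R2 + (4)·R1: [0, -4, 15, 5, 20]
R3 ← R3 + R1: [0, -2, 10, 2, 4]
R4 ← R4 − (5)·R1: [0, 1, -12, -5, -17]
R5 ← R5 + (4)·R1: [0, -6, 7, -4, 17]
R6 ← R6 + R1: [0, -4, 7, 0, 8]
R3 ← R3 − (1/2)·R2: [0, 0, 5/2, -1/2, -6]
R4 ← R4 + (1/4)·R2: [0, 0, -33/4, -15/4, -12]
R5 ← R5 − (3/2)·R2: [0, 0, -31/2, -23/2, -13]
R6 ← R6 − R2: [0, 0, -8, -5, -12]
R4 ← R4 + (33/10)·R3: [0, 0, 0, -27/5, -159/5]
R5 ← R5 + (31/5)·R3: [0, 0, 0, -73/5, -251/5]
R6 ← R6 + (16/5)·R3: [0, 0, 0, -33/5, -156/5]
R5 ← R5 − (73/27)·R4: [0, 0, 0, 0, 322/9]
R6 ← R6 − (11/9)·R4: [0, 0, 0, 0, 23/3]
R6 ← R6 − (3/14)·R5: [0, 0, 0, 0, 0]
Echelon form has 5 nonzero rows, so rank(A) = 5.
The row space has dimension equal to the rank: 5.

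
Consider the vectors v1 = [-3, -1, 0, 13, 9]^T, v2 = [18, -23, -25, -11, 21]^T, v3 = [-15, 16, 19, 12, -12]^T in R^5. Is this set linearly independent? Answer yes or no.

Form the matrix with these vectors as rows and row reduce.
R2 ← R2 + (6)·R1: [0, -29, -25, 67, 75]
R3 ← R3 − (5)·R1: [0, 21, 19, -53, -57]
R3 ← R3 + (21/29)·R2: [0, 0, 26/29, -130/29, -78/29]
3 nonzero rows, so the 3 vectors span a space of dimension 3.
Since 3 = 3, the vectors are linearly independent.

yes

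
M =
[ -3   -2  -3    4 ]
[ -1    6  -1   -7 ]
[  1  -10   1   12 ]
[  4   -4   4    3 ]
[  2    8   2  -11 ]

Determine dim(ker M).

2

Row reduce to echelon form.
R2 ← R2 − (1/3)·R1: [0, 20/3, 0, -25/3]
R3 ← R3 + (1/3)·R1: [0, -32/3, 0, 40/3]
R4 ← R4 + (4/3)·R1: [0, -20/3, 0, 25/3]
R5 ← R5 + (2/3)·R1: [0, 20/3, 0, -25/3]
R3 ← R3 + (8/5)·R2: [0, 0, 0, 0]
R4 ← R4 + R2: [0, 0, 0, 0]
R5 ← R5 − R2: [0, 0, 0, 0]
2 nonzero rows, so rank(M) = 2.
M has 4 columns; by rank–nullity, nullity = 4 − 2 = 2.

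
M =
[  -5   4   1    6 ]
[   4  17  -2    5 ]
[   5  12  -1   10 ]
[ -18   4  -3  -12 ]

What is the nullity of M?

0

Row reduce to echelon form.
R2 ← R2 + (4/5)·R1: [0, 101/5, -6/5, 49/5]
R3 ← R3 + R1: [0, 16, 0, 16]
R4 ← R4 − (18/5)·R1: [0, -52/5, -33/5, -168/5]
R3 ← R3 − (80/101)·R2: [0, 0, 96/101, 832/101]
R4 ← R4 + (52/101)·R2: [0, 0, -729/101, -2884/101]
R4 ← R4 + (243/32)·R3: [0, 0, 0, 34]
4 nonzero rows, so rank(M) = 4.
M has 4 columns; by rank–nullity, nullity = 4 − 4 = 0.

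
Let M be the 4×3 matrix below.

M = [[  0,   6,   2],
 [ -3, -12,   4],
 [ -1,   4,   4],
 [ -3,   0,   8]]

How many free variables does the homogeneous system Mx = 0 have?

1

Row reduce to echelon form.
Swap R1 ↔ R2
R3 ← R3 − (1/3)·R1: [0, 8, 8/3]
R4 ← R4 − R1: [0, 12, 4]
R3 ← R3 − (4/3)·R2: [0, 0, 0]
R4 ← R4 − (2)·R2: [0, 0, 0]
2 nonzero rows, so rank(M) = 2.
M has 3 columns; by rank–nullity, nullity = 3 − 2 = 1.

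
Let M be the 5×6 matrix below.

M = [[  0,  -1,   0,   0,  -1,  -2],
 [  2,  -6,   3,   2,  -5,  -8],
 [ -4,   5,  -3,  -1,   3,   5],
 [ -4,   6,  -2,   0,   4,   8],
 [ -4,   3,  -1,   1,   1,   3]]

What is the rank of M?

Row reduce to echelon form.
Swap R1 ↔ R2
R3 ← R3 + (2)·R1: [0, -7, 3, 3, -7, -11]
R4 ← R4 + (2)·R1: [0, -6, 4, 4, -6, -8]
R5 ← R5 + (2)·R1: [0, -9, 5, 5, -9, -13]
R3 ← R3 − (7)·R2: [0, 0, 3, 3, 0, 3]
R4 ← R4 − (6)·R2: [0, 0, 4, 4, 0, 4]
R5 ← R5 − (9)·R2: [0, 0, 5, 5, 0, 5]
R4 ← R4 − (4/3)·R3: [0, 0, 0, 0, 0, 0]
R5 ← R5 − (5/3)·R3: [0, 0, 0, 0, 0, 0]
Echelon form has 3 nonzero rows, so rank(M) = 3.

3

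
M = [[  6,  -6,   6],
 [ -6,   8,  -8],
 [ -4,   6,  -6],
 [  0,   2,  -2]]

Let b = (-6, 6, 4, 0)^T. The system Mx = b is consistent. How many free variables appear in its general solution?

1

Row reduce the augmented matrix [M | b].
R2 ← R2 + R1: [0, 2, -2, 0]
R3 ← R3 + (2/3)·R1: [0, 2, -2, 0]
R3 ← R3 − R2: [0, 0, 0, 0]
R4 ← R4 − R2: [0, 0, 0, 0]
The echelon form has 2 nonzero rows, and every pivot lies in the first 3 columns, so rank(M) = rank([M|b]) = 2.
The system is consistent.
Free variables = (unknowns) − (rank) = 3 − 2 = 1.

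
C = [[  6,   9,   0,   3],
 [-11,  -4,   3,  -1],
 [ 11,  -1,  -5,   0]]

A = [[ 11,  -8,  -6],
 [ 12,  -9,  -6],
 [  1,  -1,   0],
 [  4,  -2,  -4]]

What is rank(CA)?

First compute CA:
[[186, -135, -102],
 [-170, 123,  94],
 [104, -74, -60]]
Now row reduce the product.
R2 ← R2 + (85/93)·R1: [0, -12/31, 24/31]
R3 ← R3 − (52/93)·R1: [0, 46/31, -92/31]
R3 ← R3 + (23/6)·R2: [0, 0, 0]
2 nonzero rows, so rank(CA) = 2.

2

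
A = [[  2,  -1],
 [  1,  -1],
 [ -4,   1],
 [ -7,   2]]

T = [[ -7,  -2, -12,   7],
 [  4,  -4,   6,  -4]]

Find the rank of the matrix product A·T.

First compute AT:
[[-18,   0, -30,  18],
 [-11,   2, -18,  11],
 [ 32,   4,  54, -32],
 [ 57,   6,  96, -57]]
Now row reduce the product.
R2 ← R2 − (11/18)·R1: [0, 2, 1/3, 0]
R3 ← R3 + (16/9)·R1: [0, 4, 2/3, 0]
R4 ← R4 + (19/6)·R1: [0, 6, 1, 0]
R3 ← R3 − (2)·R2: [0, 0, 0, 0]
R4 ← R4 − (3)·R2: [0, 0, 0, 0]
2 nonzero rows, so rank(AT) = 2.

2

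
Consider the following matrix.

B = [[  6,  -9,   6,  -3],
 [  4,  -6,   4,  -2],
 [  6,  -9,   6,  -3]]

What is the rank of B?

Row reduce to echelon form.
R2 ← R2 − (2/3)·R1: [0, 0, 0, 0]
R3 ← R3 − R1: [0, 0, 0, 0]
Echelon form has 1 nonzero row, so rank(B) = 1.

1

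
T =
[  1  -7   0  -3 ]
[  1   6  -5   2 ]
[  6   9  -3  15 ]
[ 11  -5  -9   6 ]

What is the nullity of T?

Row reduce to echelon form.
R2 ← R2 − R1: [0, 13, -5, 5]
R3 ← R3 − (6)·R1: [0, 51, -3, 33]
R4 ← R4 − (11)·R1: [0, 72, -9, 39]
R3 ← R3 − (51/13)·R2: [0, 0, 216/13, 174/13]
R4 ← R4 − (72/13)·R2: [0, 0, 243/13, 147/13]
R4 ← R4 − (9/8)·R3: [0, 0, 0, -15/4]
4 nonzero rows, so rank(T) = 4.
T has 4 columns; by rank–nullity, nullity = 4 − 4 = 0.

0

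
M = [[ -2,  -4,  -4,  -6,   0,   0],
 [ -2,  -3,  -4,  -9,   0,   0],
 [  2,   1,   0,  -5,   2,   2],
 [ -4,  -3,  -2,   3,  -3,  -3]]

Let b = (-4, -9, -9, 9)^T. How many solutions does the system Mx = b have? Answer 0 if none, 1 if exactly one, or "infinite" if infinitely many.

Row reduce the augmented matrix [M | b].
R2 ← R2 − R1: [0, 1, 0, -3, 0, 0, -5]
R3 ← R3 + R1: [0, -3, -4, -11, 2, 2, -13]
R4 ← R4 − (2)·R1: [0, 5, 6, 15, -3, -3, 17]
R3 ← R3 + (3)·R2: [0, 0, -4, -20, 2, 2, -28]
R4 ← R4 − (5)·R2: [0, 0, 6, 30, -3, -3, 42]
R4 ← R4 + (3/2)·R3: [0, 0, 0, 0, 0, 0, 0]
The echelon form has 3 nonzero rows, and every pivot lies in the first 6 columns, so rank(M) = rank([M|b]) = 3.
The system is consistent.
rank = 3 < 6 unknowns, so there are infinitely many solutions.

infinite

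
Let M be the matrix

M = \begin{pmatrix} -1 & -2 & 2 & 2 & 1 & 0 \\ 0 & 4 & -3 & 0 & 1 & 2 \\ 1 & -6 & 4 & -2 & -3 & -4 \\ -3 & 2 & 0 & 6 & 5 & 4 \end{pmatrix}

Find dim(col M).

Row reduce to echelon form.
R3 ← R3 + R1: [0, -8, 6, 0, -2, -4]
R4 ← R4 − (3)·R1: [0, 8, -6, 0, 2, 4]
R3 ← R3 + (2)·R2: [0, 0, 0, 0, 0, 0]
R4 ← R4 − (2)·R2: [0, 0, 0, 0, 0, 0]
Echelon form has 2 nonzero rows, so rank(M) = 2.
The column space has dimension equal to the rank: 2.

2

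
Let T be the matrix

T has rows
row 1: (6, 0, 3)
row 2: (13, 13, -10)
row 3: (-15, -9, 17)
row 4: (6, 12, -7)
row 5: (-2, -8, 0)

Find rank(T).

3

Row reduce to echelon form.
R2 ← R2 − (13/6)·R1: [0, 13, -33/2]
R3 ← R3 + (5/2)·R1: [0, -9, 49/2]
R4 ← R4 − R1: [0, 12, -10]
R5 ← R5 + (1/3)·R1: [0, -8, 1]
R3 ← R3 + (9/13)·R2: [0, 0, 170/13]
R4 ← R4 − (12/13)·R2: [0, 0, 68/13]
R5 ← R5 + (8/13)·R2: [0, 0, -119/13]
R4 ← R4 − (2/5)·R3: [0, 0, 0]
R5 ← R5 + (7/10)·R3: [0, 0, 0]
Echelon form has 3 nonzero rows, so rank(T) = 3.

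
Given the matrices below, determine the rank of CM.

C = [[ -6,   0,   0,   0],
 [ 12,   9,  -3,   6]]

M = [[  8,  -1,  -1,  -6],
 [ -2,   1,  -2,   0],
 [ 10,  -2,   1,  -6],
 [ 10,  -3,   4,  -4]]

2

First compute CM:
[[-48,   6,   6,  36],
 [108, -15,  -9, -78]]
Now row reduce the product.
R2 ← R2 + (9/4)·R1: [0, -3/2, 9/2, 3]
2 nonzero rows, so rank(CM) = 2.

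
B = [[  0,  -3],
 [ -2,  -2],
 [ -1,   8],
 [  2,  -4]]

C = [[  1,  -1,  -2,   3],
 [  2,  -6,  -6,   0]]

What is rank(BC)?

First compute BC:
[[ -6,  18,  18,   0],
 [ -6,  14,  16,  -6],
 [ 15, -47, -46,  -3],
 [ -6,  22,  20,   6]]
Now row reduce the product.
R2 ← R2 − R1: [0, -4, -2, -6]
R3 ← R3 + (5/2)·R1: [0, -2, -1, -3]
R4 ← R4 − R1: [0, 4, 2, 6]
R3 ← R3 − (1/2)·R2: [0, 0, 0, 0]
R4 ← R4 + R2: [0, 0, 0, 0]
2 nonzero rows, so rank(BC) = 2.

2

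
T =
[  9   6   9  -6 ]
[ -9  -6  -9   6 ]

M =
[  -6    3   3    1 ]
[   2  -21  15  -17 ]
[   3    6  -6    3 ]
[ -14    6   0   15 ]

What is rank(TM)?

First compute TM:
[[ 69, -81,  63, -156],
 [-69,  81, -63, 156]]
Now row reduce the product.
R2 ← R2 + R1: [0, 0, 0, 0]
1 nonzero row, so rank(TM) = 1.

1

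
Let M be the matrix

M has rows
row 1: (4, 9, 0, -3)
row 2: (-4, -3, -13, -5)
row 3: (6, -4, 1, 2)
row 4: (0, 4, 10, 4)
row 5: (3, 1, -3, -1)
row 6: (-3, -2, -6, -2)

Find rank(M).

Row reduce to echelon form.
R2 ← R2 + R1: [0, 6, -13, -8]
R3 ← R3 − (3/2)·R1: [0, -35/2, 1, 13/2]
R5 ← R5 − (3/4)·R1: [0, -23/4, -3, 5/4]
R6 ← R6 + (3/4)·R1: [0, 19/4, -6, -17/4]
R3 ← R3 + (35/12)·R2: [0, 0, -443/12, -101/6]
R4 ← R4 − (2/3)·R2: [0, 0, 56/3, 28/3]
R5 ← R5 + (23/24)·R2: [0, 0, -371/24, -77/12]
R6 ← R6 − (19/24)·R2: [0, 0, 103/24, 25/12]
R4 ← R4 + (224/443)·R3: [0, 0, 0, 364/443]
R5 ← R5 − (371/886)·R3: [0, 0, 0, 280/443]
R6 ← R6 + (103/886)·R3: [0, 0, 0, 56/443]
R5 ← R5 − (10/13)·R4: [0, 0, 0, 0]
R6 ← R6 − (2/13)·R4: [0, 0, 0, 0]
Echelon form has 4 nonzero rows, so rank(M) = 4.

4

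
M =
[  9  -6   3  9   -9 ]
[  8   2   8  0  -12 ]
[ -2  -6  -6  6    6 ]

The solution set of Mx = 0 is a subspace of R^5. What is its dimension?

Row reduce to echelon form.
R2 ← R2 − (8/9)·R1: [0, 22/3, 16/3, -8, -4]
R3 ← R3 + (2/9)·R1: [0, -22/3, -16/3, 8, 4]
R3 ← R3 + R2: [0, 0, 0, 0, 0]
2 nonzero rows, so rank(M) = 2.
M has 5 columns; by rank–nullity, nullity = 5 − 2 = 3.

3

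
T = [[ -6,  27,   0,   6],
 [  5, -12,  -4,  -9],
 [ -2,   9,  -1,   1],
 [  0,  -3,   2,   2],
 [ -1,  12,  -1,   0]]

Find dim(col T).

3

Row reduce to echelon form.
R2 ← R2 + (5/6)·R1: [0, 21/2, -4, -4]
R3 ← R3 − (1/3)·R1: [0, 0, -1, -1]
R5 ← R5 − (1/6)·R1: [0, 15/2, -1, -1]
R4 ← R4 + (2/7)·R2: [0, 0, 6/7, 6/7]
R5 ← R5 − (5/7)·R2: [0, 0, 13/7, 13/7]
R4 ← R4 + (6/7)·R3: [0, 0, 0, 0]
R5 ← R5 + (13/7)·R3: [0, 0, 0, 0]
Echelon form has 3 nonzero rows, so rank(T) = 3.
The column space has dimension equal to the rank: 3.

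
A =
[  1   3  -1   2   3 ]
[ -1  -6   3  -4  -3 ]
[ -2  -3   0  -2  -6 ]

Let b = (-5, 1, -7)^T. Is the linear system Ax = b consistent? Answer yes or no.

no

Row reduce the augmented matrix [A | b].
R2 ← R2 + R1: [0, -3, 2, -2, 0, -4]
R3 ← R3 + (2)·R1: [0, 3, -2, 2, 0, -17]
R3 ← R3 + R2: [0, 0, 0, 0, 0, -21]
The echelon form has 3 nonzero rows; the last pivot sits in the augmented column, so rank(A) = 2 but rank([A|b]) = 3.
Since the ranks differ, the system is inconsistent.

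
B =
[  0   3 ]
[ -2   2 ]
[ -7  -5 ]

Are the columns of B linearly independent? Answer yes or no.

Row reduce B to echelon form.
Swap R1 ↔ R2
R3 ← R3 − (7/2)·R1: [0, -12]
R3 ← R3 + (4)·R2: [0, 0]
2 pivots among 2 columns.
Every column is a pivot column, so the columns are linearly independent.

yes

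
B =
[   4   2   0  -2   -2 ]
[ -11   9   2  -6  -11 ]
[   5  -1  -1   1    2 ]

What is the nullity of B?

2

Row reduce to echelon form.
R2 ← R2 + (11/4)·R1: [0, 29/2, 2, -23/2, -33/2]
R3 ← R3 − (5/4)·R1: [0, -7/2, -1, 7/2, 9/2]
R3 ← R3 + (7/29)·R2: [0, 0, -15/29, 21/29, 15/29]
3 nonzero rows, so rank(B) = 3.
B has 5 columns; by rank–nullity, nullity = 5 − 3 = 2.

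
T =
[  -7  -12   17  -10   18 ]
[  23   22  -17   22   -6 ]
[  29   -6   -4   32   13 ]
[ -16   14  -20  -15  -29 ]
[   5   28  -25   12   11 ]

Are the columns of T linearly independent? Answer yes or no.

yes

Row reduce T to echelon form.
R2 ← R2 + (23/7)·R1: [0, -122/7, 272/7, -76/7, 372/7]
R3 ← R3 + (29/7)·R1: [0, -390/7, 465/7, -66/7, 613/7]
R4 ← R4 − (16/7)·R1: [0, 290/7, -412/7, 55/7, -491/7]
R5 ← R5 + (5/7)·R1: [0, 136/7, -90/7, 34/7, 167/7]
R3 ← R3 − (195/61)·R2: [0, 0, -3525/61, 1542/61, -5021/61]
R4 ← R4 + (145/61)·R2: [0, 0, 2044/61, -1095/61, 3427/61]
R5 ← R5 + (68/61)·R2: [0, 0, 1858/61, -442/61, 5069/61]
R4 ← R4 + (2044/3525)·R3: [0, 0, 0, -3869/1175, 29791/3525]
R5 ← R5 + (1858/3525)·R3: [0, 0, 0, 7142/1175, 139987/3525]
R5 ← R5 + (7142/3869)·R4: [0, 0, 0, 0, 642023/11607]
5 pivots among 5 columns.
Every column is a pivot column, so the columns are linearly independent.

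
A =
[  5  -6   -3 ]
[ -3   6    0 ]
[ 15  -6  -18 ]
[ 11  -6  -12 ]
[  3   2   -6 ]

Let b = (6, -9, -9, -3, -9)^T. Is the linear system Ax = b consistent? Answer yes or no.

yes

Row reduce the augmented matrix [A | b].
R2 ← R2 + (3/5)·R1: [0, 12/5, -9/5, -27/5]
R3 ← R3 − (3)·R1: [0, 12, -9, -27]
R4 ← R4 − (11/5)·R1: [0, 36/5, -27/5, -81/5]
R5 ← R5 − (3/5)·R1: [0, 28/5, -21/5, -63/5]
R3 ← R3 − (5)·R2: [0, 0, 0, 0]
R4 ← R4 − (3)·R2: [0, 0, 0, 0]
R5 ← R5 − (7/3)·R2: [0, 0, 0, 0]
The echelon form has 2 nonzero rows, and every pivot lies in the first 3 columns, so rank(A) = rank([A|b]) = 2.
The system is consistent.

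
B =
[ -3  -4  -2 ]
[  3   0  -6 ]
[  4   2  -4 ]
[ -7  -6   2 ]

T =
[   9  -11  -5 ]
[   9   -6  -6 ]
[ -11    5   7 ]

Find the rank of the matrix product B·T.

2

First compute BT:
[[-41,  47,  25],
 [ 93, -63, -57],
 [ 98, -76, -60],
 [-139, 123,  85]]
Now row reduce the product.
R2 ← R2 + (93/41)·R1: [0, 1788/41, -12/41]
R3 ← R3 + (98/41)·R1: [0, 1490/41, -10/41]
R4 ← R4 − (139/41)·R1: [0, -1490/41, 10/41]
R3 ← R3 − (5/6)·R2: [0, 0, 0]
R4 ← R4 + (5/6)·R2: [0, 0, 0]
2 nonzero rows, so rank(BT) = 2.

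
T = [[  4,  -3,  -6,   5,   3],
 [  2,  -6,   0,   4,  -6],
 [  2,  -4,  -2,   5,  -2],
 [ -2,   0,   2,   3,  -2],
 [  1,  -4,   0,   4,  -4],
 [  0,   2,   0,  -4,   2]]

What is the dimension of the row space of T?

Row reduce to echelon form.
R2 ← R2 − (1/2)·R1: [0, -9/2, 3, 3/2, -15/2]
R3 ← R3 − (1/2)·R1: [0, -5/2, 1, 5/2, -7/2]
R4 ← R4 + (1/2)·R1: [0, -3/2, -1, 11/2, -1/2]
R5 ← R5 − (1/4)·R1: [0, -13/4, 3/2, 11/4, -19/4]
R3 ← R3 − (5/9)·R2: [0, 0, -2/3, 5/3, 2/3]
R4 ← R4 − (1/3)·R2: [0, 0, -2, 5, 2]
R5 ← R5 − (13/18)·R2: [0, 0, -2/3, 5/3, 2/3]
R6 ← R6 + (4/9)·R2: [0, 0, 4/3, -10/3, -4/3]
R4 ← R4 − (3)·R3: [0, 0, 0, 0, 0]
R5 ← R5 − R3: [0, 0, 0, 0, 0]
R6 ← R6 + (2)·R3: [0, 0, 0, 0, 0]
Echelon form has 3 nonzero rows, so rank(T) = 3.
The row space has dimension equal to the rank: 3.

3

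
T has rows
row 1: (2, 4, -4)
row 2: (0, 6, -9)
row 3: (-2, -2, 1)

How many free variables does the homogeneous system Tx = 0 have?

Row reduce to echelon form.
R3 ← R3 + R1: [0, 2, -3]
R3 ← R3 − (1/3)·R2: [0, 0, 0]
2 nonzero rows, so rank(T) = 2.
T has 3 columns; by rank–nullity, nullity = 3 − 2 = 1.

1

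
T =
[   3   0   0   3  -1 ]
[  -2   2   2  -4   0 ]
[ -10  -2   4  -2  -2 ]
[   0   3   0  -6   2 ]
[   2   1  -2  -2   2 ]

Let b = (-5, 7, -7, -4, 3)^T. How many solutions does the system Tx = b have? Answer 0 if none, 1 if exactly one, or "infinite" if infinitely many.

Row reduce the augmented matrix [T | b].
R2 ← R2 + (2/3)·R1: [0, 2, 2, -2, -2/3, 11/3]
R3 ← R3 + (10/3)·R1: [0, -2, 4, 8, -16/3, -71/3]
R5 ← R5 − (2/3)·R1: [0, 1, -2, -4, 8/3, 19/3]
R3 ← R3 + R2: [0, 0, 6, 6, -6, -20]
R4 ← R4 − (3/2)·R2: [0, 0, -3, -3, 3, -19/2]
R5 ← R5 − (1/2)·R2: [0, 0, -3, -3, 3, 9/2]
R4 ← R4 + (1/2)·R3: [0, 0, 0, 0, 0, -39/2]
R5 ← R5 + (1/2)·R3: [0, 0, 0, 0, 0, -11/2]
R5 ← R5 − (11/39)·R4: [0, 0, 0, 0, 0, 0]
The echelon form has 4 nonzero rows; the last pivot sits in the augmented column, so rank(T) = 3 but rank([T|b]) = 4.
Since the ranks differ, the system is inconsistent.
It has no solutions.

0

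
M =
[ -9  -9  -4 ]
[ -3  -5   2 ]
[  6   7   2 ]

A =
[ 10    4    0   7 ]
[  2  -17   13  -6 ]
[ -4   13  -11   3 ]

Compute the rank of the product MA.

3

First compute MA:
[[-92,  65, -73, -21],
 [-48,  99, -87,  15],
 [ 66, -69,  69,   6]]
Now row reduce the product.
R2 ← R2 − (12/23)·R1: [0, 1497/23, -1125/23, 597/23]
R3 ← R3 + (33/46)·R1: [0, -1029/46, 765/46, -417/46]
R3 ← R3 + (343/998)·R2: [0, 0, -90/499, -72/499]
3 nonzero rows, so rank(MA) = 3.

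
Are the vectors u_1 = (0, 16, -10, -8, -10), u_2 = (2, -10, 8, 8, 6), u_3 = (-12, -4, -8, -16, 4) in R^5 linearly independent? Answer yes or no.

Form the matrix with these vectors as rows and row reduce.
Swap R1 ↔ R2
R3 ← R3 + (6)·R1: [0, -64, 40, 32, 40]
R3 ← R3 + (4)·R2: [0, 0, 0, 0, 0]
2 nonzero rows, so the 3 vectors span a space of dimension 2.
Since 2 < 3, the vectors are linearly dependent.

no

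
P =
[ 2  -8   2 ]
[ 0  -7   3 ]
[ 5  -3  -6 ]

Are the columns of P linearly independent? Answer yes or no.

Row reduce P to echelon form.
R3 ← R3 − (5/2)·R1: [0, 17, -11]
R3 ← R3 + (17/7)·R2: [0, 0, -26/7]
3 pivots among 3 columns.
Every column is a pivot column, so the columns are linearly independent.

yes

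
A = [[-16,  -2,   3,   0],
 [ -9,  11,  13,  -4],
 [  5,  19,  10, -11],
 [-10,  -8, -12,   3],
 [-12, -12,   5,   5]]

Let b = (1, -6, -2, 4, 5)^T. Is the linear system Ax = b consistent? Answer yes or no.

Row reduce the augmented matrix [A | b].
R2 ← R2 − (9/16)·R1: [0, 97/8, 181/16, -4, -105/16]
R3 ← R3 + (5/16)·R1: [0, 147/8, 175/16, -11, -27/16]
R4 ← R4 − (5/8)·R1: [0, -27/4, -111/8, 3, 27/8]
R5 ← R5 − (3/4)·R1: [0, -21/2, 11/4, 5, 17/4]
R3 ← R3 − (147/97)·R2: [0, 0, -602/97, -479/97, 801/97]
R4 ← R4 + (54/97)·R2: [0, 0, -735/97, 75/97, -27/97]
R5 ← R5 + (84/97)·R2: [0, 0, 1217/97, 149/97, -139/97]
R4 ← R4 − (105/86)·R3: [0, 0, 0, 585/86, -891/86]
R5 ← R5 + (1217/602)·R3: [0, 0, 0, -5085/602, 9187/602]
R5 ← R5 + (113/91)·R4: [0, 0, 0, 0, 218/91]
The echelon form has 5 nonzero rows; the last pivot sits in the augmented column, so rank(A) = 4 but rank([A|b]) = 5.
Since the ranks differ, the system is inconsistent.

no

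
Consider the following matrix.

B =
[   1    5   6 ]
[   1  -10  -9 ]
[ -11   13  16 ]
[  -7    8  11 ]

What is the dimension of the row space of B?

3

Row reduce to echelon form.
R2 ← R2 − R1: [0, -15, -15]
R3 ← R3 + (11)·R1: [0, 68, 82]
R4 ← R4 + (7)·R1: [0, 43, 53]
R3 ← R3 + (68/15)·R2: [0, 0, 14]
R4 ← R4 + (43/15)·R2: [0, 0, 10]
R4 ← R4 − (5/7)·R3: [0, 0, 0]
Echelon form has 3 nonzero rows, so rank(B) = 3.
The row space has dimension equal to the rank: 3.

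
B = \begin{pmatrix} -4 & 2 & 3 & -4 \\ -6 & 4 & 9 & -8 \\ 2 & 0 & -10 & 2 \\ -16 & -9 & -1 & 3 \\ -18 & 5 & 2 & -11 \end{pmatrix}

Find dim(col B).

4

Row reduce to echelon form.
R2 ← R2 − (3/2)·R1: [0, 1, 9/2, -2]
R3 ← R3 + (1/2)·R1: [0, 1, -17/2, 0]
R4 ← R4 − (4)·R1: [0, -17, -13, 19]
R5 ← R5 − (9/2)·R1: [0, -4, -23/2, 7]
R3 ← R3 − R2: [0, 0, -13, 2]
R4 ← R4 + (17)·R2: [0, 0, 127/2, -15]
R5 ← R5 + (4)·R2: [0, 0, 13/2, -1]
R4 ← R4 + (127/26)·R3: [0, 0, 0, -68/13]
R5 ← R5 + (1/2)·R3: [0, 0, 0, 0]
Echelon form has 4 nonzero rows, so rank(B) = 4.
The column space has dimension equal to the rank: 4.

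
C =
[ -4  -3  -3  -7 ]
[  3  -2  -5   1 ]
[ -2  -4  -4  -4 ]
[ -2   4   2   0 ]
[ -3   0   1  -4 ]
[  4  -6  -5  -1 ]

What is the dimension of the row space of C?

4

Row reduce to echelon form.
R2 ← R2 + (3/4)·R1: [0, -17/4, -29/4, -17/4]
R3 ← R3 − (1/2)·R1: [0, -5/2, -5/2, -1/2]
R4 ← R4 − (1/2)·R1: [0, 11/2, 7/2, 7/2]
R5 ← R5 − (3/4)·R1: [0, 9/4, 13/4, 5/4]
R6 ← R6 + R1: [0, -9, -8, -8]
R3 ← R3 − (10/17)·R2: [0, 0, 30/17, 2]
R4 ← R4 + (22/17)·R2: [0, 0, -100/17, -2]
R5 ← R5 + (9/17)·R2: [0, 0, -10/17, -1]
R6 ← R6 − (36/17)·R2: [0, 0, 125/17, 1]
R4 ← R4 + (10/3)·R3: [0, 0, 0, 14/3]
R5 ← R5 + (1/3)·R3: [0, 0, 0, -1/3]
R6 ← R6 − (25/6)·R3: [0, 0, 0, -22/3]
R5 ← R5 + (1/14)·R4: [0, 0, 0, 0]
R6 ← R6 + (11/7)·R4: [0, 0, 0, 0]
Echelon form has 4 nonzero rows, so rank(C) = 4.
The row space has dimension equal to the rank: 4.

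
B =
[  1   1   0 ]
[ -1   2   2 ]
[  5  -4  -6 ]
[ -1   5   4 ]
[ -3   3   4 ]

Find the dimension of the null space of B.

Row reduce to echelon form.
R2 ← R2 + R1: [0, 3, 2]
R3 ← R3 − (5)·R1: [0, -9, -6]
R4 ← R4 + R1: [0, 6, 4]
R5 ← R5 + (3)·R1: [0, 6, 4]
R3 ← R3 + (3)·R2: [0, 0, 0]
R4 ← R4 − (2)·R2: [0, 0, 0]
R5 ← R5 − (2)·R2: [0, 0, 0]
2 nonzero rows, so rank(B) = 2.
B has 3 columns; by rank–nullity, nullity = 3 − 2 = 1.

1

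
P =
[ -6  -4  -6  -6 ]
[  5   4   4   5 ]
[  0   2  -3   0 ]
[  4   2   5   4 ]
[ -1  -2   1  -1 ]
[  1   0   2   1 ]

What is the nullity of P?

Row reduce to echelon form.
R2 ← R2 + (5/6)·R1: [0, 2/3, -1, 0]
R4 ← R4 + (2/3)·R1: [0, -2/3, 1, 0]
R5 ← R5 − (1/6)·R1: [0, -4/3, 2, 0]
R6 ← R6 + (1/6)·R1: [0, -2/3, 1, 0]
R3 ← R3 − (3)·R2: [0, 0, 0, 0]
R4 ← R4 + R2: [0, 0, 0, 0]
R5 ← R5 + (2)·R2: [0, 0, 0, 0]
R6 ← R6 + R2: [0, 0, 0, 0]
2 nonzero rows, so rank(P) = 2.
P has 4 columns; by rank–nullity, nullity = 4 − 2 = 2.

2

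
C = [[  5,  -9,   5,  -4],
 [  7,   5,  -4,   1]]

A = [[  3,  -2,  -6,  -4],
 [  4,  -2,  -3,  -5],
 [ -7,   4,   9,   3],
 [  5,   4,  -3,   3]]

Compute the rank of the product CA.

2

First compute CA:
[[-76,  12,  54,  28],
 [ 74, -36, -96, -62]]
Now row reduce the product.
R2 ← R2 + (37/38)·R1: [0, -462/19, -825/19, -660/19]
2 nonzero rows, so rank(CA) = 2.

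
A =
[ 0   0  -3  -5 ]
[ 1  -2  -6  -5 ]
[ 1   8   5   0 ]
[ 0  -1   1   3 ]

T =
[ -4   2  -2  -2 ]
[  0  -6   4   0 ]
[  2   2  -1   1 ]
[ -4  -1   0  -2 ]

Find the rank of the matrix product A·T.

2

First compute AT:
[[ 14,  -1,   3,   7],
 [  4,   7,  -4,   2],
 [  6, -36,  25,   3],
 [-10,   5,  -5,  -5]]
Now row reduce the product.
R2 ← R2 − (2/7)·R1: [0, 51/7, -34/7, 0]
R3 ← R3 − (3/7)·R1: [0, -249/7, 166/7, 0]
R4 ← R4 + (5/7)·R1: [0, 30/7, -20/7, 0]
R3 ← R3 + (83/17)·R2: [0, 0, 0, 0]
R4 ← R4 − (10/17)·R2: [0, 0, 0, 0]
2 nonzero rows, so rank(AT) = 2.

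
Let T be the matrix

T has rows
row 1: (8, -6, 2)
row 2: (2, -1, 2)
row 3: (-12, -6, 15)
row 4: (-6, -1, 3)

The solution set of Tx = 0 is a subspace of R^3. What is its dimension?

Row reduce to echelon form.
R2 ← R2 − (1/4)·R1: [0, 1/2, 3/2]
R3 ← R3 + (3/2)·R1: [0, -15, 18]
R4 ← R4 + (3/4)·R1: [0, -11/2, 9/2]
R3 ← R3 + (30)·R2: [0, 0, 63]
R4 ← R4 + (11)·R2: [0, 0, 21]
R4 ← R4 − (1/3)·R3: [0, 0, 0]
3 nonzero rows, so rank(T) = 3.
T has 3 columns; by rank–nullity, nullity = 3 − 3 = 0.

0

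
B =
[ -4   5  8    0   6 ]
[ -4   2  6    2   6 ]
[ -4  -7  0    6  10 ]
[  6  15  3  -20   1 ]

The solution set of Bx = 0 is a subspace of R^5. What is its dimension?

Row reduce to echelon form.
R2 ← R2 − R1: [0, -3, -2, 2, 0]
R3 ← R3 − R1: [0, -12, -8, 6, 4]
R4 ← R4 + (3/2)·R1: [0, 45/2, 15, -20, 10]
R3 ← R3 − (4)·R2: [0, 0, 0, -2, 4]
R4 ← R4 + (15/2)·R2: [0, 0, 0, -5, 10]
R4 ← R4 − (5/2)·R3: [0, 0, 0, 0, 0]
3 nonzero rows, so rank(B) = 3.
B has 5 columns; by rank–nullity, nullity = 5 − 3 = 2.

2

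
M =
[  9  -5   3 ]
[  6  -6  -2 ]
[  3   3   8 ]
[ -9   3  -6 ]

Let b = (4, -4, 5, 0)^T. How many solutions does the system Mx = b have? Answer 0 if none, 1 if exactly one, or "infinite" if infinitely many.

Row reduce the augmented matrix [M | b].
R2 ← R2 − (2/3)·R1: [0, -8/3, -4, -20/3]
R3 ← R3 − (1/3)·R1: [0, 14/3, 7, 11/3]
R4 ← R4 + R1: [0, -2, -3, 4]
R3 ← R3 + (7/4)·R2: [0, 0, 0, -8]
R4 ← R4 − (3/4)·R2: [0, 0, 0, 9]
R4 ← R4 + (9/8)·R3: [0, 0, 0, 0]
The echelon form has 3 nonzero rows; the last pivot sits in the augmented column, so rank(M) = 2 but rank([M|b]) = 3.
Since the ranks differ, the system is inconsistent.
It has no solutions.

0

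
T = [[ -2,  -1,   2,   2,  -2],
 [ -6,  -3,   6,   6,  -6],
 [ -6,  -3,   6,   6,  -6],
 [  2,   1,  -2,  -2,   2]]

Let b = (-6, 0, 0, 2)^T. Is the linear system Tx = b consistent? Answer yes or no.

Row reduce the augmented matrix [T | b].
R2 ← R2 − (3)·R1: [0, 0, 0, 0, 0, 18]
R3 ← R3 − (3)·R1: [0, 0, 0, 0, 0, 18]
R4 ← R4 + R1: [0, 0, 0, 0, 0, -4]
R3 ← R3 − R2: [0, 0, 0, 0, 0, 0]
R4 ← R4 + (2/9)·R2: [0, 0, 0, 0, 0, 0]
The echelon form has 2 nonzero rows; the last pivot sits in the augmented column, so rank(T) = 1 but rank([T|b]) = 2.
Since the ranks differ, the system is inconsistent.

no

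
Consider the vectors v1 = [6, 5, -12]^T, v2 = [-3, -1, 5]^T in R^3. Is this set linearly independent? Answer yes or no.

yes

Form the matrix with these vectors as rows and row reduce.
R2 ← R2 + (1/2)·R1: [0, 3/2, -1]
2 nonzero rows, so the 2 vectors span a space of dimension 2.
Since 2 = 2, the vectors are linearly independent.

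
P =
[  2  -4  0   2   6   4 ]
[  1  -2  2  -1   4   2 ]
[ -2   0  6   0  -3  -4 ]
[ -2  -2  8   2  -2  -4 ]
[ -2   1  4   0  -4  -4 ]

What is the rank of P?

3

Row reduce to echelon form.
R2 ← R2 − (1/2)·R1: [0, 0, 2, -2, 1, 0]
R3 ← R3 + R1: [0, -4, 6, 2, 3, 0]
R4 ← R4 + R1: [0, -6, 8, 4, 4, 0]
R5 ← R5 + R1: [0, -3, 4, 2, 2, 0]
Swap R2 ↔ R3
R4 ← R4 − (3/2)·R2: [0, 0, -1, 1, -1/2, 0]
R5 ← R5 − (3/4)·R2: [0, 0, -1/2, 1/2, -1/4, 0]
R4 ← R4 + (1/2)·R3: [0, 0, 0, 0, 0, 0]
R5 ← R5 + (1/4)·R3: [0, 0, 0, 0, 0, 0]
Echelon form has 3 nonzero rows, so rank(P) = 3.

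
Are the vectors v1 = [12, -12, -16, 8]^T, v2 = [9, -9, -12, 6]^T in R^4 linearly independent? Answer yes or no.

Form the matrix with these vectors as rows and row reduce.
R2 ← R2 − (3/4)·R1: [0, 0, 0, 0]
1 nonzero row, so the 2 vectors span a space of dimension 1.
Since 1 < 2, the vectors are linearly dependent.

no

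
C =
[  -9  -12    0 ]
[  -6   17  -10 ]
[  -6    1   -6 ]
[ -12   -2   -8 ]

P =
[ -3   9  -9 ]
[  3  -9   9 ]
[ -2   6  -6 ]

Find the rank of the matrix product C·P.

1

First compute CP:
[[ -9,  27, -27],
 [ 89, -267, 267],
 [ 33, -99,  99],
 [ 46, -138, 138]]
Now row reduce the product.
R2 ← R2 + (89/9)·R1: [0, 0, 0]
R3 ← R3 + (11/3)·R1: [0, 0, 0]
R4 ← R4 + (46/9)·R1: [0, 0, 0]
1 nonzero row, so rank(CP) = 1.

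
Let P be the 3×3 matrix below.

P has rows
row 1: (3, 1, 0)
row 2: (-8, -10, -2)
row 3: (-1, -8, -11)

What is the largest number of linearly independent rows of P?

3

Row reduce to echelon form.
R2 ← R2 + (8/3)·R1: [0, -22/3, -2]
R3 ← R3 + (1/3)·R1: [0, -23/3, -11]
R3 ← R3 − (23/22)·R2: [0, 0, -98/11]
Echelon form has 3 nonzero rows, so rank(P) = 3.
The rank gives the maximum number of linearly independent rows: 3.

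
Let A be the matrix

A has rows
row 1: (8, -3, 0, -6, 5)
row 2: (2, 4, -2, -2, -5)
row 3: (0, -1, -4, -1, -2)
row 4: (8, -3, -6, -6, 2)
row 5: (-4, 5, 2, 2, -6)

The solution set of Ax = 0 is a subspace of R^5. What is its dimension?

1

Row reduce to echelon form.
R2 ← R2 − (1/4)·R1: [0, 19/4, -2, -1/2, -25/4]
R4 ← R4 − R1: [0, 0, -6, 0, -3]
R5 ← R5 + (1/2)·R1: [0, 7/2, 2, -1, -7/2]
R3 ← R3 + (4/19)·R2: [0, 0, -84/19, -21/19, -63/19]
R5 ← R5 − (14/19)·R2: [0, 0, 66/19, -12/19, 21/19]
R4 ← R4 − (19/14)·R3: [0, 0, 0, 3/2, 3/2]
R5 ← R5 + (11/14)·R3: [0, 0, 0, -3/2, -3/2]
R5 ← R5 + R4: [0, 0, 0, 0, 0]
4 nonzero rows, so rank(A) = 4.
A has 5 columns; by rank–nullity, nullity = 5 − 4 = 1.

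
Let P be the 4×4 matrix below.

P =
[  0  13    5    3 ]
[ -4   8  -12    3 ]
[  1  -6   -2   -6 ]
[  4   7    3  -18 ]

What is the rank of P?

3

Row reduce to echelon form.
Swap R1 ↔ R2
R3 ← R3 + (1/4)·R1: [0, -4, -5, -21/4]
R4 ← R4 + R1: [0, 15, -9, -15]
R3 ← R3 + (4/13)·R2: [0, 0, -45/13, -225/52]
R4 ← R4 − (15/13)·R2: [0, 0, -192/13, -240/13]
R4 ← R4 − (64/15)·R3: [0, 0, 0, 0]
Echelon form has 3 nonzero rows, so rank(P) = 3.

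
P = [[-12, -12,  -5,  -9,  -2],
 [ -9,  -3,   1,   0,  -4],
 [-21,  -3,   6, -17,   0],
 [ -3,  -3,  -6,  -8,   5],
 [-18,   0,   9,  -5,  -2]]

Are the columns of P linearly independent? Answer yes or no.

Row reduce P to echelon form.
R2 ← R2 − (3/4)·R1: [0, 6, 19/4, 27/4, -5/2]
R3 ← R3 − (7/4)·R1: [0, 18, 59/4, -5/4, 7/2]
R4 ← R4 − (1/4)·R1: [0, 0, -19/4, -23/4, 11/2]
R5 ← R5 − (3/2)·R1: [0, 18, 33/2, 17/2, 1]
R3 ← R3 − (3)·R2: [0, 0, 1/2, -43/2, 11]
R5 ← R5 − (3)·R2: [0, 0, 9/4, -47/4, 17/2]
R4 ← R4 + (19/2)·R3: [0, 0, 0, -210, 110]
R5 ← R5 − (9/2)·R3: [0, 0, 0, 85, -41]
R5 ← R5 + (17/42)·R4: [0, 0, 0, 0, 74/21]
5 pivots among 5 columns.
Every column is a pivot column, so the columns are linearly independent.

yes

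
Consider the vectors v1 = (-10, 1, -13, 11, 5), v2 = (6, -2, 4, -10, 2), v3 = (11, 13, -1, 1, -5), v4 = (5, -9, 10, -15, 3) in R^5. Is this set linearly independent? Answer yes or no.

yes

Form the matrix with these vectors as rows and row reduce.
R2 ← R2 + (3/5)·R1: [0, -7/5, -19/5, -17/5, 5]
R3 ← R3 + (11/10)·R1: [0, 141/10, -153/10, 131/10, 1/2]
R4 ← R4 + (1/2)·R1: [0, -17/2, 7/2, -19/2, 11/2]
R3 ← R3 + (141/14)·R2: [0, 0, -375/7, -148/7, 356/7]
R4 ← R4 − (85/14)·R2: [0, 0, 186/7, 78/7, -174/7]
R4 ← R4 + (62/125)·R3: [0, 0, 0, 82/125, 46/125]
4 nonzero rows, so the 4 vectors span a space of dimension 4.
Since 4 = 4, the vectors are linearly independent.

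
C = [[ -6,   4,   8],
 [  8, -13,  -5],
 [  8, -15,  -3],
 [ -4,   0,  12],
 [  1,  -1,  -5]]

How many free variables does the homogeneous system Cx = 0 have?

0

Row reduce to echelon form.
R2 ← R2 + (4/3)·R1: [0, -23/3, 17/3]
R3 ← R3 + (4/3)·R1: [0, -29/3, 23/3]
R4 ← R4 − (2/3)·R1: [0, -8/3, 20/3]
R5 ← R5 + (1/6)·R1: [0, -1/3, -11/3]
R3 ← R3 − (29/23)·R2: [0, 0, 12/23]
R4 ← R4 − (8/23)·R2: [0, 0, 108/23]
R5 ← R5 − (1/23)·R2: [0, 0, -90/23]
R4 ← R4 − (9)·R3: [0, 0, 0]
R5 ← R5 + (15/2)·R3: [0, 0, 0]
3 nonzero rows, so rank(C) = 3.
C has 3 columns; by rank–nullity, nullity = 3 − 3 = 0.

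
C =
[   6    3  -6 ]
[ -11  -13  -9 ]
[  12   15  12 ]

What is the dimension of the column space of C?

Row reduce to echelon form.
R2 ← R2 + (11/6)·R1: [0, -15/2, -20]
R3 ← R3 − (2)·R1: [0, 9, 24]
R3 ← R3 + (6/5)·R2: [0, 0, 0]
Echelon form has 2 nonzero rows, so rank(C) = 2.
The column space has dimension equal to the rank: 2.

2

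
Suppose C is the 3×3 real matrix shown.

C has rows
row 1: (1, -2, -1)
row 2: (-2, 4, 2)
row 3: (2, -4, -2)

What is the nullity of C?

Row reduce to echelon form.
R2 ← R2 + (2)·R1: [0, 0, 0]
R3 ← R3 − (2)·R1: [0, 0, 0]
1 nonzero row, so rank(C) = 1.
C has 3 columns; by rank–nullity, nullity = 3 − 1 = 2.

2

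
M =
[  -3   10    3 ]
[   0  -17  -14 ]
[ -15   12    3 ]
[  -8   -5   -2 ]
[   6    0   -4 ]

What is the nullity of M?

Row reduce to echelon form.
R3 ← R3 − (5)·R1: [0, -38, -12]
R4 ← R4 − (8/3)·R1: [0, -95/3, -10]
R5 ← R5 + (2)·R1: [0, 20, 2]
R3 ← R3 − (38/17)·R2: [0, 0, 328/17]
R4 ← R4 − (95/51)·R2: [0, 0, 820/51]
R5 ← R5 + (20/17)·R2: [0, 0, -246/17]
R4 ← R4 − (5/6)·R3: [0, 0, 0]
R5 ← R5 + (3/4)·R3: [0, 0, 0]
3 nonzero rows, so rank(M) = 3.
M has 3 columns; by rank–nullity, nullity = 3 − 3 = 0.

0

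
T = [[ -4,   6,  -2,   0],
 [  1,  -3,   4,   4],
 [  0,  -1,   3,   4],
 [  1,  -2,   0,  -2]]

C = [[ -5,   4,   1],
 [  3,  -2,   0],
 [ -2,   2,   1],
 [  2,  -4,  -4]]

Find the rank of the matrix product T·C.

First compute TC:
[[ 42, -32,  -6],
 [-14,   2, -11],
 [ -1,  -8, -13],
 [-15,  16,   9]]
Now row reduce the product.
R2 ← R2 + (1/3)·R1: [0, -26/3, -13]
R3 ← R3 + (1/42)·R1: [0, -184/21, -92/7]
R4 ← R4 + (5/14)·R1: [0, 32/7, 48/7]
R3 ← R3 − (92/91)·R2: [0, 0, 0]
R4 ← R4 + (48/91)·R2: [0, 0, 0]
2 nonzero rows, so rank(TC) = 2.

2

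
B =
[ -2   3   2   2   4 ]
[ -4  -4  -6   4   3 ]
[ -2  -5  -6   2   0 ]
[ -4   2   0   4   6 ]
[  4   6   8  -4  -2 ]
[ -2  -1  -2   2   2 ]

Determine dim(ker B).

3

Row reduce to echelon form.
R2 ← R2 − (2)·R1: [0, -10, -10, 0, -5]
R3 ← R3 − R1: [0, -8, -8, 0, -4]
R4 ← R4 − (2)·R1: [0, -4, -4, 0, -2]
R5 ← R5 + (2)·R1: [0, 12, 12, 0, 6]
R6 ← R6 − R1: [0, -4, -4, 0, -2]
R3 ← R3 − (4/5)·R2: [0, 0, 0, 0, 0]
R4 ← R4 − (2/5)·R2: [0, 0, 0, 0, 0]
R5 ← R5 + (6/5)·R2: [0, 0, 0, 0, 0]
R6 ← R6 − (2/5)·R2: [0, 0, 0, 0, 0]
2 nonzero rows, so rank(B) = 2.
B has 5 columns; by rank–nullity, nullity = 5 − 2 = 3.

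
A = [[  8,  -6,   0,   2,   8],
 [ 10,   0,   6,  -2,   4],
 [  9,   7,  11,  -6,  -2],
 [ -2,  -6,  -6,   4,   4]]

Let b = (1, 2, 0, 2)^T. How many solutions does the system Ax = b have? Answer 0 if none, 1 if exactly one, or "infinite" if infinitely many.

Row reduce the augmented matrix [A | b].
R2 ← R2 − (5/4)·R1: [0, 15/2, 6, -9/2, -6, 3/4]
R3 ← R3 − (9/8)·R1: [0, 55/4, 11, -33/4, -11, -9/8]
R4 ← R4 + (1/4)·R1: [0, -15/2, -6, 9/2, 6, 9/4]
R3 ← R3 − (11/6)·R2: [0, 0, 0, 0, 0, -5/2]
R4 ← R4 + R2: [0, 0, 0, 0, 0, 3]
R4 ← R4 + (6/5)·R3: [0, 0, 0, 0, 0, 0]
The echelon form has 3 nonzero rows; the last pivot sits in the augmented column, so rank(A) = 2 but rank([A|b]) = 3.
Since the ranks differ, the system is inconsistent.
It has no solutions.

0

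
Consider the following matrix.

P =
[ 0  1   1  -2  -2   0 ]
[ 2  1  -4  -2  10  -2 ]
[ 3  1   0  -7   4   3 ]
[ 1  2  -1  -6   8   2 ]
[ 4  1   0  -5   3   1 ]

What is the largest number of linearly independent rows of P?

Row reduce to echelon form.
Swap R1 ↔ R2
R3 ← R3 − (3/2)·R1: [0, -1/2, 6, -4, -11, 6]
R4 ← R4 − (1/2)·R1: [0, 3/2, 1, -5, 3, 3]
R5 ← R5 − (2)·R1: [0, -1, 8, -1, -17, 5]
R3 ← R3 + (1/2)·R2: [0, 0, 13/2, -5, -12, 6]
R4 ← R4 − (3/2)·R2: [0, 0, -1/2, -2, 6, 3]
R5 ← R5 + R2: [0, 0, 9, -3, -19, 5]
R4 ← R4 + (1/13)·R3: [0, 0, 0, -31/13, 66/13, 45/13]
R5 ← R5 − (18/13)·R3: [0, 0, 0, 51/13, -31/13, -43/13]
R5 ← R5 + (51/31)·R4: [0, 0, 0, 0, 185/31, 74/31]
Echelon form has 5 nonzero rows, so rank(P) = 5.
The rank gives the maximum number of linearly independent rows: 5.

5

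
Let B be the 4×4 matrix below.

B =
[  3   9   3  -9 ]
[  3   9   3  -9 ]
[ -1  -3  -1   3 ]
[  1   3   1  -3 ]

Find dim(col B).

Row reduce to echelon form.
R2 ← R2 − R1: [0, 0, 0, 0]
R3 ← R3 + (1/3)·R1: [0, 0, 0, 0]
R4 ← R4 − (1/3)·R1: [0, 0, 0, 0]
Echelon form has 1 nonzero row, so rank(B) = 1.
The column space has dimension equal to the rank: 1.

1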